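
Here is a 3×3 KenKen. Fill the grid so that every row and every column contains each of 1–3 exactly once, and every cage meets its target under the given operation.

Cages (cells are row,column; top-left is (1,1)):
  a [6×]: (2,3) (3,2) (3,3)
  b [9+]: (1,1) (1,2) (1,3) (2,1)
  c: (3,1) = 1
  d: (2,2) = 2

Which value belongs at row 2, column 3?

Cage b needs sum 9, so (2,1) = 3.
Cage d is a single given cell, which forces (2,2) = 2.
Row 2 already has 2; hence (2,3) = 1.
C is a freebie, which forces (3,1) = 1.
1 is placed in row 3, leaving (3,2) = 3.
Row 3 now contains 3; hence (3,3) = 2.
Column 1 now contains 1, leaving (1,1) = 2.
Column 2 now contains 3, which forces (1,2) = 1.
Column 3 already has 2, leaving (1,3) = 3.
Filled in: 2 1 3 / 3 2 1 / 1 3 2.

1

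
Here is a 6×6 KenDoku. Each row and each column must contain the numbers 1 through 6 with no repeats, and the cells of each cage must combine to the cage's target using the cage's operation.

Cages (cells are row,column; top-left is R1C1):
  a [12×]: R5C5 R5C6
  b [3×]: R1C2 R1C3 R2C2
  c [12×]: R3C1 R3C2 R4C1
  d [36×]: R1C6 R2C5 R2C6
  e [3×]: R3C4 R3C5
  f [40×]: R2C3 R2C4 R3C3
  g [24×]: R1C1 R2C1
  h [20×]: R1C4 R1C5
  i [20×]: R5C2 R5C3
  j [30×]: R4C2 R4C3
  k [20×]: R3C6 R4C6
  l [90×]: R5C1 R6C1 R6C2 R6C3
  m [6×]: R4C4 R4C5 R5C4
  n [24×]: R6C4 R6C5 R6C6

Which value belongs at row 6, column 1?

5

The 3 cells of cage b must have product 3, leaving R1C2 = 3.
Cage b needs product 3, which forces R1C3 = 1.
The 3 cells of cage b must have product 3; hence R2C2 = 1.
The only place for 2 in row 1 is R1C6.
Row 1 needs a 6, and only R1C1 is open for it.
Column 1 already has 6, leaving R2C1 = 4.
Cage f needs product 40, which forces R3C3 = 4.
Row 3 already has 4, which forces R3C6 = 5.
Column 6 already has 5, so R4C6 = 4.
4 is placed in column 3, so R5C3 = 5.
5 is placed in column 3, leaving R2C3 = 2.
Cage f needs product 40, leaving R2C4 = 5.
The two cells of cage j must have product 30; hence R4C2 = 5.
5 is placed in column 3; hence R4C3 = 6.
5 is placed in row 5, leaving R5C2 = 4.
4 is placed in row 5; hence R5C5 = 2.
6 is placed in column 3, which forces R6C3 = 3.
5 is placed in column 4, leaving R1C4 = 4.
Cage h's pair has product 20, leaving R1C5 = 5.
Cage m has product 6, which forces R4C4 = 2.
Cage a needs two cells with product 12, leaving R5C6 = 6.
Cage l has product 90; hence R6C1 = 5.
Column 6 now contains 6, which forces R6C6 = 1.
The 3 cells of cage d must have product 36, so R2C5 = 6.
Column 6 now contains 6, leaving R2C6 = 3.
Cage c has product 12; hence R3C1 = 2.
Cage c has product 12; hence R3C2 = 6.
Row 4 now contains 2, leaving R4C1 = 1.
Row 4 already has 1, leaving R4C5 = 3.
Column 1 now contains 1, so R5C1 = 3.
3 is placed in row 5, which forces R5C4 = 1.
6 is placed in column 2, so R6C2 = 2.
Row 6 already has 1, leaving R6C4 = 6.
Cage n needs product 24, leaving R6C5 = 4.
Column 4 already has 1, so R3C4 = 3.
3 is placed in column 5, so R3C5 = 1.
The full grid is 6 3 1 4 5 2 / 4 1 2 5 6 3 / 2 6 4 3 1 5 / 1 5 6 2 3 4 / 3 4 5 1 2 6 / 5 2 3 6 4 1.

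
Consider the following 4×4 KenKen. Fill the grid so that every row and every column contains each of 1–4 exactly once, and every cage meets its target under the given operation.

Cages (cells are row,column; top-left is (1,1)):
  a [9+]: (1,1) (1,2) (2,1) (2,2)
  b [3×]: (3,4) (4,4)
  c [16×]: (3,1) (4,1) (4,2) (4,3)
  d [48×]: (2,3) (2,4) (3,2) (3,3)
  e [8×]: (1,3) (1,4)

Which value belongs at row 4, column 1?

4

The 4 cells of cage c must have product 16; hence (3,1) = 2.
The only place for 2 in row 2 is (2,2).
Cage a needs sum 9; hence (1,1) = 1.
Cage a needs sum 9; hence (1,2) = 3.
Cage a has sum 9; hence (2,1) = 3.
1 is placed in column 1; hence (4,1) = 4.
Row 4 already has 4, so (4,2) = 1.
Cage c has product 16, which forces (4,3) = 2.
Row 4 already has 1, leaving (4,4) = 3.
2 is placed in column 3, so (1,3) = 4.
The two cells of cage e must have product 8, leaving (1,4) = 2.
4 is placed in column 3, leaving (2,3) = 1.
1 is placed in row 2; hence (2,4) = 4.
Column 2 now contains 1, which forces (3,2) = 4.
Cage d has product 48, which forces (3,3) = 3.
Column 4 now contains 3, which forces (3,4) = 1.
Completed grid: 1 3 4 2 / 3 2 1 4 / 2 4 3 1 / 4 1 2 3.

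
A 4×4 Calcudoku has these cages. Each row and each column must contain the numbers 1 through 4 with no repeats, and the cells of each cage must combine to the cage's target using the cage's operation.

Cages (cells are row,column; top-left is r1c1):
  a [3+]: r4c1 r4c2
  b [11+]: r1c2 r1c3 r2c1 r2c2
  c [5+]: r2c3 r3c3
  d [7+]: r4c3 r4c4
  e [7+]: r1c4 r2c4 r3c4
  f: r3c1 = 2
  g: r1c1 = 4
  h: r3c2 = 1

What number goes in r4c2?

2

Cage g is a single given cell, so r1c1 = 4.
Cage f is given, so r3c1 = 2.
Cage h is given, which forces r3c2 = 1.
Row 3 now contains 1, which forces r3c4 = 4.
Column 1 already has 2, which forces r4c1 = 1.
Column 2 now contains 1, so r4c2 = 2.
4 is placed in column 4, leaving r4c4 = 3.
Column 2 already has 2, which forces r1c2 = 3.
Cage b has sum 11, so r1c3 = 1.
Row 1 now contains 1, leaving r1c4 = 2.
Column 1 already has 1, so r2c1 = 3.
Cage b has sum 11, so r2c2 = 4.
Cage c needs two cells with sum 5, which forces r2c3 = 2.
Column 4 already has 2, so r2c4 = 1.
Row 3 already has 4, so r3c3 = 3.
Row 4 already has 3, which forces r4c3 = 4.
The full grid is 4 3 1 2 / 3 4 2 1 / 2 1 3 4 / 1 2 4 3.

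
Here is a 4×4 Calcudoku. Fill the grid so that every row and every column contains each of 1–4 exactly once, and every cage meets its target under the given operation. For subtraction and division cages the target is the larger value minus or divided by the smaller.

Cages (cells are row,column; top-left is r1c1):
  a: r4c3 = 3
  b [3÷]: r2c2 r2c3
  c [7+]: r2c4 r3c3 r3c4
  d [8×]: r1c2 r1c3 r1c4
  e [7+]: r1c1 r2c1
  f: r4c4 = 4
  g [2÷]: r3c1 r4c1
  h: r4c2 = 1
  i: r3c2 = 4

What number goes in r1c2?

Cage i is given, which forces r3c2 = 4.
H is a freebie, which forces r4c2 = 1.
Cage a is given, so r4c3 = 3.
Cage f is given; hence r4c4 = 4.
Column 2 now contains 1, so r1c2 = 2.
The 3 cells of cage d must have product 8; hence r1c3 = 4.
Cage d needs product 8, which forces r1c4 = 1.
Column 2 now contains 1; hence r2c2 = 3.
Column 3 now contains 3, which forces r2c3 = 1.
Cage c has sum 7, which forces r2c4 = 2.
Cage g needs two cells with quotient 2; hence r3c1 = 1.
Cage c needs sum 7, which forces r3c3 = 2.
Cage c has sum 7; hence r3c4 = 3.
Row 4 already has 4, leaving r4c1 = 2.
Row 1 already has 4, leaving r1c1 = 3.
Row 2 now contains 3, which forces r2c1 = 4.
The full grid is 3 2 4 1 / 4 3 1 2 / 1 4 2 3 / 2 1 3 4.

2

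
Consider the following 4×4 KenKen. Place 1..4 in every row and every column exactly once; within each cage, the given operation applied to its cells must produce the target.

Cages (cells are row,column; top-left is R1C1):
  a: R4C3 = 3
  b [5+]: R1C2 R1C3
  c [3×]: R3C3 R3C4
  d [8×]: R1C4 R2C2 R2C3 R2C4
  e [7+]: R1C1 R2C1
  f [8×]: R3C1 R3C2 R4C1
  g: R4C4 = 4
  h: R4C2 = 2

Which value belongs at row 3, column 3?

1

The 4 cells of cage d must have product 8; hence R1C4 = 1.
Column 4 now contains 1, which forces R3C4 = 3.
Cage h is given; hence R4C2 = 2.
Cage a is a single given cell; hence R4C3 = 3.
G is a freebie, leaving R4C4 = 4.
Cage b needs two cells with sum 5; hence R1C2 = 3.
Cage b needs two cells with sum 5, so R1C3 = 2.
Column 4 already has 4; hence R2C4 = 2.
Cage f needs product 8, leaving R3C1 = 2.
Cage f needs product 8, leaving R3C2 = 4.
Row 3 already has 3; hence R3C3 = 1.
Row 4 already has 4, so R4C1 = 1.
Row 1 already has 3; hence R1C1 = 4.
Cage e needs two cells with sum 7, leaving R2C1 = 3.
Column 2 now contains 4, so R2C2 = 1.
Column 3 already has 1; hence R2C3 = 4.
The full grid is 4 3 2 1 / 3 1 4 2 / 2 4 1 3 / 1 2 3 4.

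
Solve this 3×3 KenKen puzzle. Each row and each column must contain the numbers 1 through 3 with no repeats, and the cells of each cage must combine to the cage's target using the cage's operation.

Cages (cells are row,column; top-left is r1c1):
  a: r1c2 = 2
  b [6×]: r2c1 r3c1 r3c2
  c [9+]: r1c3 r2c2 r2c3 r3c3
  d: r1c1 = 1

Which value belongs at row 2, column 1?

2

Cage d is given, leaving r1c1 = 1.
Cage a is a single given cell; hence r1c2 = 2.
Row 1 already has 2, so r1c3 = 3.
Cage c has sum 9, so r2c2 = 3.
Column 2 already has 3, so r3c2 = 1.
1 is placed in row 3; hence r3c3 = 2.
3 is placed in row 2, so r2c1 = 2.
Column 3 already has 2; hence r2c3 = 1.
Row 3 already has 2, so r3c1 = 3.
Filled in: 1 2 3 / 2 3 1 / 3 1 2.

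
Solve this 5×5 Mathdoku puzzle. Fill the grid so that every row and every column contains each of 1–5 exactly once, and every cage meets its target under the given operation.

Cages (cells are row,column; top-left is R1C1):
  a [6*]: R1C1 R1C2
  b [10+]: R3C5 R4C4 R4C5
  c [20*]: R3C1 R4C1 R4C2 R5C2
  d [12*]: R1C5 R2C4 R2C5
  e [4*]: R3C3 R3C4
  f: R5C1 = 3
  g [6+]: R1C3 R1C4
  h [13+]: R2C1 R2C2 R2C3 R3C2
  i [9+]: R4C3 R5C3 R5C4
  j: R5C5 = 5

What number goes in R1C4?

F is a freebie, so R5C1 = 3.
J is a freebie, which forces R5C5 = 5.
Column 1 now contains 3, leaving R1C1 = 2.
Cage a needs two cells with product 6, so R1C2 = 3.
Row 1 needs a 4, and only R1C5 is open for it.
Cage b needs sum 10; hence R4C4 = 5.
Cage g needs two cells with sum 6, which forces R1C3 = 5.
5 is placed in column 4, leaving R1C4 = 1.
1 is placed in column 4; hence R2C4 = 3.
Row 2 already has 3, so R2C5 = 1.
Cage c has product 20, which forces R3C1 = 5.
1 is placed in column 4, which forces R3C4 = 4.
Cage c has product 20; hence R4C1 = 1.
Cage c has product 20, so R4C2 = 4.
4 is placed in row 4, which forces R4C3 = 3.
Row 4 already has 3; hence R4C5 = 2.
Cage c has product 20, leaving R5C2 = 1.
Column 4 now contains 4; hence R5C4 = 2.
Column 1 now contains 5, so R2C1 = 4.
Cage h has sum 13; hence R2C2 = 5.
Row 2 already has 1, leaving R2C3 = 2.
1 is placed in column 2, so R3C2 = 2.
Row 3 already has 4; hence R3C3 = 1.
Column 5 already has 2, so R3C5 = 3.
2 is placed in row 5; hence R5C3 = 4.
Completed grid: 2 3 5 1 4 / 4 5 2 3 1 / 5 2 1 4 3 / 1 4 3 5 2 / 3 1 4 2 5.

1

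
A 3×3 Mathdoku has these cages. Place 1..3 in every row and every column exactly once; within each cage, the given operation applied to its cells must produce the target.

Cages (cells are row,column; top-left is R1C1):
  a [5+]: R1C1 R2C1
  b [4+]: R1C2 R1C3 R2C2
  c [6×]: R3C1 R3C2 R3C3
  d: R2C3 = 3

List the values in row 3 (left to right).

Cage b has sum 4, which forces R1C2 = 2.
Cage b needs sum 4; hence R1C3 = 1.
The 3 cells of cage b must have sum 4; hence R2C2 = 1.
Cage d is a single given cell; hence R2C3 = 3.
Column 2 already has 1; hence R3C2 = 3.
Column 3 now contains 3, which forces R3C3 = 2.
2 is placed in row 1, which forces R1C1 = 3.
Row 2 already has 3, which forces R2C1 = 2.
Row 3 now contains 2, so R3C1 = 1.
The full grid is 3 2 1 / 2 1 3 / 1 3 2.

1 3 2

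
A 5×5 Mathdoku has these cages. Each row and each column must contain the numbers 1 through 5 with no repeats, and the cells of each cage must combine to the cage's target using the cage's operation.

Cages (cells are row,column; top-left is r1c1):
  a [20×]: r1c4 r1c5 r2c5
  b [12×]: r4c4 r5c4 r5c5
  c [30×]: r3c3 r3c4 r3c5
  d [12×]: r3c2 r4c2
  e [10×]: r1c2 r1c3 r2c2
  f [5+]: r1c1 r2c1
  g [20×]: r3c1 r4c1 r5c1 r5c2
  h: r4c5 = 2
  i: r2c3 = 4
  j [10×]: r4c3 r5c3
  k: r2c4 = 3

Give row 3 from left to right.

1 4 3 2 5

Cage i is a single given cell; hence r2c3 = 4.
Cage k is given, so r2c4 = 3.
Cage h is given; hence r4c5 = 2.
2 is placed in row 4, which forces r4c3 = 5.
Cage j needs two cells with product 10, which forces r5c3 = 2.
Cage b has product 12, leaving r5c5 = 3.
2 is placed in column 3, leaving r1c3 = 1.
2 is placed in column 3, leaving r3c3 = 3.
Cage c needs product 30, leaving r3c4 = 2.
Column 5 now contains 3, so r3c5 = 5.
Row 5 now contains 2, so r5c2 = 1.
Row 5 already has 1, which forces r5c4 = 4.
4 is placed in column 4, so r1c4 = 5.
Column 5 now contains 5, so r1c5 = 4.
Column 5 now contains 5, so r2c5 = 1.
3 is placed in row 3; hence r3c2 = 4.
The two cells of cage d must have product 12, which forces r4c2 = 3.
4 is placed in column 4, which forces r4c4 = 1.
4 is placed in row 5, so r5c1 = 5.
Row 1 now contains 4, leaving r1c1 = 3.
Row 1 now contains 5, so r1c2 = 2.
Row 2 now contains 1, so r2c1 = 2.
The 3 cells of cage e must have product 10, so r2c2 = 5.
4 is placed in row 3, which forces r3c1 = 1.
Row 4 now contains 1, which forces r4c1 = 4.
Completed grid: 3 2 1 5 4 / 2 5 4 3 1 / 1 4 3 2 5 / 4 3 5 1 2 / 5 1 2 4 3.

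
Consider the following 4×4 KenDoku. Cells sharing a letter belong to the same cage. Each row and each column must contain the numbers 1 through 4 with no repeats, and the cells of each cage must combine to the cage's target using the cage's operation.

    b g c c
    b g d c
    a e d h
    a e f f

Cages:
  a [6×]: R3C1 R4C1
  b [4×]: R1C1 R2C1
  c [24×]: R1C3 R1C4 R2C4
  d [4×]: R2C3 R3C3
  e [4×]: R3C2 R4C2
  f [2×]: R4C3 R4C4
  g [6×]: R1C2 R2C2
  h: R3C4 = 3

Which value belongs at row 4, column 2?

Cage h is a single given cell, leaving R3C4 = 3.
Cage c needs product 24, leaving R1C3 = 3.
3 is placed in row 3; hence R3C1 = 2.
The two cells of cage a must have product 6; hence R4C1 = 3.
Row 1 now contains 3; hence R1C2 = 2.
Row 1 already has 2, so R1C4 = 4.
Cage g needs two cells with product 6, which forces R2C2 = 3.
Column 4 already has 4, leaving R2C4 = 2.
2 is placed in column 4, leaving R4C4 = 1.
Row 1 already has 4, leaving R1C1 = 1.
Cage b's pair has product 4, leaving R2C1 = 4.
Row 2 now contains 4, so R2C3 = 1.
Cage e needs two cells with product 4; hence R3C2 = 1.
Column 3 already has 1, leaving R3C3 = 4.
Row 4 already has 1, so R4C2 = 4.
Row 4 already has 1, leaving R4C3 = 2.
Filled in: 1 2 3 4 / 4 3 1 2 / 2 1 4 3 / 3 4 2 1.

4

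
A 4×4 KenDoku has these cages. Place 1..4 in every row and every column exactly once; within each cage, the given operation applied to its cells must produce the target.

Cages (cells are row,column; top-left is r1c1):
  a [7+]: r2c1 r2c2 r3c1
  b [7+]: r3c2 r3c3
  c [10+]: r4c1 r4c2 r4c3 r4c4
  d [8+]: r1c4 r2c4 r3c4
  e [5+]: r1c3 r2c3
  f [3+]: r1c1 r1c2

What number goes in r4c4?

The only place for 2 in row 3 is r3c1.
Column 1 now contains 2, leaving r1c1 = 1.
The two cells of cage f must have sum 3, leaving r1c2 = 2.
Cage a needs sum 7, which forces r2c1 = 4.
The 3 cells of cage a must have sum 7, so r2c2 = 1.
1 is placed in row 2, so r2c3 = 2.
1 is placed in row 2; hence r2c4 = 3.
Column 1 now contains 4, leaving r4c1 = 3.
Row 4 already has 3, so r4c2 = 4.
4 is placed in row 4; hence r4c3 = 1.
1 is placed in row 4, so r4c4 = 2.
Cage e needs two cells with sum 5; hence r1c3 = 3.
3 is placed in column 4, which forces r1c4 = 4.
4 is placed in column 2; hence r3c2 = 3.
The two cells of cage b must have sum 7, so r3c3 = 4.
Cage d has sum 8, which forces r3c4 = 1.
Filled in: 1 2 3 4 / 4 1 2 3 / 2 3 4 1 / 3 4 1 2.

2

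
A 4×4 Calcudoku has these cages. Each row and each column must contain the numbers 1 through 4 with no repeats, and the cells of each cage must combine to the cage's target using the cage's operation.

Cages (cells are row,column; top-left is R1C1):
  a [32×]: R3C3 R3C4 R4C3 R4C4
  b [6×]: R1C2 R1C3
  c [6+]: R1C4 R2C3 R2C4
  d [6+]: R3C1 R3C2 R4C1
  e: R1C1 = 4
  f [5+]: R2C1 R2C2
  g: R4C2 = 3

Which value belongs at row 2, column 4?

Cage e is a single given cell, which forces R1C1 = 4.
Cage g is given, so R4C2 = 3.
Column 2 now contains 3, which forces R1C2 = 2.
Cage b needs two cells with product 6, so R1C3 = 3.
Row 1 already has 3; hence R1C4 = 1.
Column 2 now contains 2, so R2C2 = 4.
The 3 cells of cage d must have sum 6, so R3C1 = 3.
Column 2 now contains 2, leaving R3C2 = 1.
Column 1 now contains 3, leaving R2C1 = 1.
The 3 cells of cage c must have sum 6; hence R2C3 = 2.
The 3 cells of cage c must have sum 6; hence R2C4 = 3.
Cage a has product 32, leaving R3C3 = 4.
Cage a needs product 32, which forces R3C4 = 2.
Cage d has sum 6, which forces R4C1 = 2.
Cage a needs product 32, so R4C3 = 1.
Cage a has product 32, leaving R4C4 = 4.
Filled in: 4 2 3 1 / 1 4 2 3 / 3 1 4 2 / 2 3 1 4.

3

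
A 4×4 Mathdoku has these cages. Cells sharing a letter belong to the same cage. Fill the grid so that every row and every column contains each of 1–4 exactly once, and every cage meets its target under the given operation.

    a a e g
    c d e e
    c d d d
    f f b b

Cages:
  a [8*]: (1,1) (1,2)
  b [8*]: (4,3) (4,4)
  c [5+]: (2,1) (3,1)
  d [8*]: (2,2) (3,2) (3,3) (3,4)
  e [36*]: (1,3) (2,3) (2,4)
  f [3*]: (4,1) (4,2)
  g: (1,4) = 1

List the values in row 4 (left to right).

1 3 2 4

Cage e needs product 36, so (1,3) = 3.
Cage g is given, which forces (1,4) = 1.
Cage d needs product 8, leaving (2,2) = 1.
Cage e has product 36, which forces (2,3) = 4.
Cage e needs product 36, leaving (2,4) = 3.
Column 2 already has 1, so (4,2) = 3.
Column 3 already has 4; hence (4,3) = 2.
Row 4 already has 2, so (4,4) = 4.
Row 2 now contains 3, which forces (2,1) = 2.
Cage c's pair has sum 5, which forces (3,1) = 3.
The 4 cells of cage d must have product 8, leaving (3,2) = 4.
Column 3 now contains 2; hence (3,3) = 1.
Column 4 now contains 4, so (3,4) = 2.
Row 4 already has 3, leaving (4,1) = 1.
Column 1 already has 2, leaving (1,1) = 4.
4 is placed in column 2; hence (1,2) = 2.
Completed grid: 4 2 3 1 / 2 1 4 3 / 3 4 1 2 / 1 3 2 4.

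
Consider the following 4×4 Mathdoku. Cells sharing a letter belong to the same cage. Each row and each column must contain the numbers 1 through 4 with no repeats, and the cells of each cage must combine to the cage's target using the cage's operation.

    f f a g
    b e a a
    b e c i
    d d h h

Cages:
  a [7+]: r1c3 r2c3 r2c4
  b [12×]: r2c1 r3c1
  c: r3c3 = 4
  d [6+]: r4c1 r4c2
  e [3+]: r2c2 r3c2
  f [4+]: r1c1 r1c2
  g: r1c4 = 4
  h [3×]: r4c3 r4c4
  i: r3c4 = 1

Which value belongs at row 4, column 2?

G is a freebie; hence r1c4 = 4.
Cage c is a single given cell; hence r3c3 = 4.
I is a freebie, which forces r3c4 = 1.
Column 4 now contains 1; hence r4c4 = 3.
Cage a needs sum 7, which forces r1c3 = 2.
Cage b needs two cells with product 12, which forces r2c1 = 4.
Cage e needs two cells with sum 3, which forces r2c2 = 1.
Cage a has sum 7; hence r2c3 = 3.
Column 4 now contains 3, which forces r2c4 = 2.
Row 3 now contains 4; hence r3c1 = 3.
Row 3 now contains 1; hence r3c2 = 2.
4 is placed in column 1, leaving r4c1 = 2.
2 is placed in column 2; hence r4c2 = 4.
3 is placed in row 4, so r4c3 = 1.
Column 1 now contains 3, which forces r1c1 = 1.
Column 2 now contains 1, so r1c2 = 3.
Filled in: 1 3 2 4 / 4 1 3 2 / 3 2 4 1 / 2 4 1 3.

4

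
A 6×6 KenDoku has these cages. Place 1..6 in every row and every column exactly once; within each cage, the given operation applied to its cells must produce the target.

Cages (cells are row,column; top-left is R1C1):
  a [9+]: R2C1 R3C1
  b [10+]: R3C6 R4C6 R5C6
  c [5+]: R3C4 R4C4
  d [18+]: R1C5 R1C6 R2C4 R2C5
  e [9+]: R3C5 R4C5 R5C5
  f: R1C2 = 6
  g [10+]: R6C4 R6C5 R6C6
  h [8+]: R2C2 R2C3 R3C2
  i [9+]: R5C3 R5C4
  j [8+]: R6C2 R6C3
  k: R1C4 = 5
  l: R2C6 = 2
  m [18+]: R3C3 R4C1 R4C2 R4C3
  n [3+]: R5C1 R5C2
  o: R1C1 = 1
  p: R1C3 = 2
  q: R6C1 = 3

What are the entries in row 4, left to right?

6 5 4 3 2 1

O is a freebie, leaving R1C1 = 1.
Cage f is a single given cell, which forces R1C2 = 6.
Cage p is a single given cell; hence R1C3 = 2.
K is a freebie, leaving R1C4 = 5.
Cage l is given, leaving R2C6 = 2.
Column 1 now contains 1, which forces R5C1 = 2.
Row 5 already has 2, so R5C2 = 1.
Cage q is a single given cell, so R6C1 = 3.
Cage h has sum 8, so R2C3 = 1.
Cage d has sum 18; hence R2C4 = 6.
Cage d needs sum 18; hence R2C5 = 5.
The two cells of cage j must have sum 8, which forces R6C2 = 2.
The two cells of cage j must have sum 8, so R6C3 = 6.
Row 2 now contains 5; hence R2C1 = 4.
Row 2 already has 4, which forces R2C2 = 3.
Cage a's pair has sum 9, which forces R3C1 = 5.
3 is placed in column 2, leaving R3C2 = 4.
Row 3 now contains 4, which forces R3C3 = 3.
Cage m needs sum 18, which forces R4C1 = 6.
Column 2 already has 4, leaving R4C2 = 5.
Row 4 already has 5, so R4C3 = 4.
Cage i needs two cells with sum 9; hence R5C3 = 5.
Cage i needs two cells with sum 9; hence R5C4 = 4.
Column 4 now contains 4, leaving R6C4 = 1.
1 is placed in row 6, leaving R6C5 = 4.
The 3 cells of cage g must have sum 10, which forces R6C6 = 5.
Column 5 now contains 4, which forces R1C5 = 3.
Cage d needs sum 18; hence R1C6 = 4.
1 is placed in column 4, so R3C4 = 2.
Row 3 now contains 2, leaving R3C5 = 1.
Row 3 already has 1, leaving R3C6 = 6.
Cage c's pair has sum 5, leaving R4C4 = 3.
Column 5 already has 1, which forces R4C5 = 2.
3 is placed in row 4, so R4C6 = 1.
Cage e needs sum 9, leaving R5C5 = 6.
Column 6 now contains 6, which forces R5C6 = 3.
Filled in: 1 6 2 5 3 4 / 4 3 1 6 5 2 / 5 4 3 2 1 6 / 6 5 4 3 2 1 / 2 1 5 4 6 3 / 3 2 6 1 4 5.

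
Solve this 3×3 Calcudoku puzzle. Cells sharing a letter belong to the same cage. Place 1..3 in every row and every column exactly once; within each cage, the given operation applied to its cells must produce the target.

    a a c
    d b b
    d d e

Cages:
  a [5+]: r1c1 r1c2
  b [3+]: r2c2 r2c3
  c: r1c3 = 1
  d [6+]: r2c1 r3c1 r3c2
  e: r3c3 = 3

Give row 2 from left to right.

3 1 2

C is a freebie, which forces r1c3 = 1.
Column 3 now contains 1, which forces r2c3 = 2.
E is a freebie, which forces r3c3 = 3.
Cage d needs sum 6; hence r2c1 = 3.
2 is placed in row 2, leaving r2c2 = 1.
1 is placed in column 2; hence r3c2 = 2.
Column 1 now contains 3, which forces r1c1 = 2.
Column 2 now contains 2, leaving r1c2 = 3.
Row 3 already has 2, so r3c1 = 1.
Completed grid: 2 3 1 / 3 1 2 / 1 2 3.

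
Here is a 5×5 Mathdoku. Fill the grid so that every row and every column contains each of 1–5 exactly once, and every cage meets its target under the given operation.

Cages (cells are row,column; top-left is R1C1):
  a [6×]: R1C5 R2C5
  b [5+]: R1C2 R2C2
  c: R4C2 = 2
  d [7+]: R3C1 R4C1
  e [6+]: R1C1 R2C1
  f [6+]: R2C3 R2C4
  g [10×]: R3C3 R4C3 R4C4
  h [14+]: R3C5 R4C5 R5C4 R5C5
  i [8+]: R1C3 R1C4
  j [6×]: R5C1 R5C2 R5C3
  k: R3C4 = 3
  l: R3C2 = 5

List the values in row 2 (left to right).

5 1 4 2 3

L is a freebie, which forces R3C2 = 5.
K is a freebie, leaving R3C4 = 3.
Cage c is a single given cell, so R4C2 = 2.
The two cells of cage i must have sum 8; hence R1C3 = 3.
3 is placed in column 4; hence R1C4 = 5.
3 is placed in row 1, so R1C5 = 2.
Column 5 already has 2; hence R2C5 = 3.
The 3 cells of cage g must have product 10; hence R3C3 = 2.
Column 4 now contains 5; hence R4C4 = 1.
2 is placed in column 3, so R5C3 = 1.
Cage f needs two cells with sum 6, leaving R2C3 = 4.
The two cells of cage f must have sum 6; hence R2C4 = 2.
Row 3 already has 2, leaving R3C1 = 4.
Cage h has sum 14, so R3C5 = 1.
Cage d's pair has sum 7, leaving R4C1 = 3.
1 is placed in row 4, so R4C3 = 5.
Cage h needs sum 14, so R4C5 = 4.
The 3 cells of cage j must have product 6; hence R5C1 = 2.
Row 5 already has 1, which forces R5C2 = 3.
Cage h has sum 14, so R5C4 = 4.
The 4 cells of cage h must have sum 14; hence R5C5 = 5.
Column 1 already has 4, so R1C1 = 1.
The two cells of cage b must have sum 5, so R1C2 = 4.
2 is placed in row 2; hence R2C1 = 5.
Row 2 already has 4, which forces R2C2 = 1.
The full grid is 1 4 3 5 2 / 5 1 4 2 3 / 4 5 2 3 1 / 3 2 5 1 4 / 2 3 1 4 5.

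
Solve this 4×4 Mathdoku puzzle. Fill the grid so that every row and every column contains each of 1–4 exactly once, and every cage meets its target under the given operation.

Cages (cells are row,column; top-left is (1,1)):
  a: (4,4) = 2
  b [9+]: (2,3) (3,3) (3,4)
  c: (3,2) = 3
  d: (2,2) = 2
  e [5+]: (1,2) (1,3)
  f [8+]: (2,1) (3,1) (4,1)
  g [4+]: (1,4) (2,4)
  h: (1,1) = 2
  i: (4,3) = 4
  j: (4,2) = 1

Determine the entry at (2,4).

1

Cage h is a single given cell, leaving (1,1) = 2.
Cage d is given, which forces (2,2) = 2.
C is a freebie; hence (3,2) = 3.
Cage j is given; hence (4,2) = 1.
Cage i is given, which forces (4,3) = 4.
Cage a is a single given cell, so (4,4) = 2.
Column 2 now contains 1, leaving (1,2) = 4.
Cage e needs two cells with sum 5, leaving (1,3) = 1.
1 is placed in row 1, which forces (1,4) = 3.
Column 3 now contains 4, leaving (2,3) = 3.
Column 4 already has 3, which forces (2,4) = 1.
Cage b needs sum 9, which forces (3,3) = 2.
Column 4 already has 2; hence (3,4) = 4.
Row 4 already has 4, so (4,1) = 3.
Row 2 now contains 1; hence (2,1) = 4.
Row 3 now contains 4, leaving (3,1) = 1.
Filled in: 2 4 1 3 / 4 2 3 1 / 1 3 2 4 / 3 1 4 2.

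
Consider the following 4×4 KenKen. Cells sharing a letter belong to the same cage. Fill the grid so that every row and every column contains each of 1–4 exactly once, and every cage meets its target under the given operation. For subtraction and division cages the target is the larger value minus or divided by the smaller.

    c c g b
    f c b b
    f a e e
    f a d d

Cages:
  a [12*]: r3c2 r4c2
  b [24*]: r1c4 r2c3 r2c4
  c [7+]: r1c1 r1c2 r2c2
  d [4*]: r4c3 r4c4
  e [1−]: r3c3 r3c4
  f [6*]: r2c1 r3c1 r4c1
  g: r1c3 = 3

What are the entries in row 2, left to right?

Cage g is a single given cell; hence r1c3 = 3.
Cage b needs product 24; hence r2c4 = 3.
Row 3 needs a 4, and only r3c2 is open for it.
Cage c needs sum 7, which forces r1c1 = 4.
Row 1 already has 4, which forces r1c4 = 2.
Column 4 already has 2; hence r3c4 = 1.
Column 2 already has 4; hence r4c2 = 3.
Column 4 already has 1, which forces r4c4 = 4.
2 is placed in row 1, which forces r1c2 = 1.
Cage c has sum 7; hence r2c2 = 2.
Cage b needs product 24, which forces r2c3 = 4.
Cage f has product 6, so r3c1 = 3.
1 is placed in row 3; hence r3c3 = 2.
Row 4 now contains 4; hence r4c3 = 1.
2 is placed in row 2, which forces r2c1 = 1.
1 is placed in row 4, leaving r4c1 = 2.
The full grid is 4 1 3 2 / 1 2 4 3 / 3 4 2 1 / 2 3 1 4.

1 2 4 3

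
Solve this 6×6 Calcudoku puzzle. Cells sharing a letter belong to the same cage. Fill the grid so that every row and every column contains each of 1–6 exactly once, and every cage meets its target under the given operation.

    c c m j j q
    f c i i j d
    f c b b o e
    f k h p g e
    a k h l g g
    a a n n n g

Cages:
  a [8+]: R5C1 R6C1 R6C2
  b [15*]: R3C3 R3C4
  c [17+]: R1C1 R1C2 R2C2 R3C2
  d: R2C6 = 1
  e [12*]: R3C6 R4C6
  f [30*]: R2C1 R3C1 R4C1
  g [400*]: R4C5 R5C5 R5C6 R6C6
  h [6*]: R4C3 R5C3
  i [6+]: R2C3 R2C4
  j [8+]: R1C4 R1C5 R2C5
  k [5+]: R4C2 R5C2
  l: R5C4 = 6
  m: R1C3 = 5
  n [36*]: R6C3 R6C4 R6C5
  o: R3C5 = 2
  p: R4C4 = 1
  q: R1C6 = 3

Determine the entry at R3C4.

5

M is a freebie; hence R1C3 = 5.
Cage q is a single given cell, so R1C6 = 3.
Cage d is a single given cell, which forces R2C6 = 1.
5 is placed in column 3, which forces R3C3 = 3.
3 is placed in row 3, so R3C4 = 5.
O is a freebie; hence R3C5 = 2.
Cage p is a single given cell; hence R4C4 = 1.
L is a freebie, leaving R5C4 = 6.
The 3 cells of cage j must have sum 8, leaving R1C5 = 1.
Cage f has product 30, so R3C1 = 1.
Cage e's pair has product 12; hence R3C6 = 6.
The two cells of cage h must have product 6, which forces R4C3 = 6.
The two cells of cage e must have product 12, leaving R4C6 = 2.
Cage h needs two cells with product 6, so R5C3 = 1.
Column 3 now contains 6, so R6C3 = 2.
Row 6 already has 2; hence R6C4 = 3.
Row 6 already has 3, which forces R6C5 = 6.
The 3 cells of cage f must have product 30; hence R2C1 = 6.
Column 3 now contains 2, leaving R2C3 = 4.
Cage i needs two cells with sum 6, leaving R2C4 = 2.
6 is placed in row 3, which forces R3C2 = 4.
Row 4 now contains 6, leaving R4C1 = 5.
Cage k needs two cells with sum 5, leaving R4C2 = 3.
5 is placed in row 4; hence R4C5 = 4.
The two cells of cage k must have sum 5, leaving R5C2 = 2.
4 is placed in column 5, leaving R5C5 = 5.
5 is placed in row 5; hence R5C6 = 4.
Column 1 now contains 5; hence R6C1 = 4.
Cage a has sum 8, leaving R6C2 = 1.
Column 6 now contains 4; hence R6C6 = 5.
Column 1 already has 4; hence R1C1 = 2.
Column 2 now contains 2, so R1C2 = 6.
2 is placed in column 4, so R1C4 = 4.
Column 2 now contains 3, so R2C2 = 5.
5 is placed in column 5, so R2C5 = 3.
Row 5 already has 2; hence R5C1 = 3.
The full grid is 2 6 5 4 1 3 / 6 5 4 2 3 1 / 1 4 3 5 2 6 / 5 3 6 1 4 2 / 3 2 1 6 5 4 / 4 1 2 3 6 5.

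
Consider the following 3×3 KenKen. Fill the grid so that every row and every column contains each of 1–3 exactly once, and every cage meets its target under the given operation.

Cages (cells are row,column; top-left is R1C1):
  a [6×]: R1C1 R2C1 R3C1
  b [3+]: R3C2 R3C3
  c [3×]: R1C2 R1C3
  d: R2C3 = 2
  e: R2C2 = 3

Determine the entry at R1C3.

3

Cage e is given, which forces R2C2 = 3.
D is a freebie, leaving R2C3 = 2.
Column 3 now contains 2, which forces R3C3 = 1.
3 is placed in column 2, so R1C2 = 1.
1 is placed in column 3, which forces R1C3 = 3.
2 is placed in row 2, which forces R2C1 = 1.
Row 3 already has 1, so R3C2 = 2.
Row 1 now contains 3, which forces R1C1 = 2.
2 is placed in row 3, so R3C1 = 3.
Filled in: 2 1 3 / 1 3 2 / 3 2 1.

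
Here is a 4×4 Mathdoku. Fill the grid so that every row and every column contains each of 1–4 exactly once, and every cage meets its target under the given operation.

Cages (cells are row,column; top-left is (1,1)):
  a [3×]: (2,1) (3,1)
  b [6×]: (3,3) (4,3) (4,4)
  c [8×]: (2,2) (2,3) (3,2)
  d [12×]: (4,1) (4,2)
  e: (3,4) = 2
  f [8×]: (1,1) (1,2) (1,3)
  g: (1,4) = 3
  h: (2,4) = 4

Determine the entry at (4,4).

Cage g is a single given cell, which forces (1,4) = 3.
H is a freebie; hence (2,4) = 4.
Cage e is a single given cell, which forces (3,4) = 2.
2 is placed in column 4; hence (4,4) = 1.
The 3 cells of cage c must have product 8, so (3,2) = 4.
The 3 cells of cage b must have product 6, leaving (3,3) = 3.
Column 2 now contains 4, so (4,2) = 3.
Cage b has product 6, leaving (4,3) = 2.
The two cells of cage a must have product 3, leaving (2,1) = 3.
The 3 cells of cage c must have product 8, leaving (2,2) = 2.
Column 3 already has 2; hence (2,3) = 1.
3 is placed in row 3, so (3,1) = 1.
Row 4 already has 3; hence (4,1) = 4.
Column 1 already has 4, so (1,1) = 2.
Column 2 already has 2, so (1,2) = 1.
Column 3 now contains 1, leaving (1,3) = 4.
Filled in: 2 1 4 3 / 3 2 1 4 / 1 4 3 2 / 4 3 2 1.

1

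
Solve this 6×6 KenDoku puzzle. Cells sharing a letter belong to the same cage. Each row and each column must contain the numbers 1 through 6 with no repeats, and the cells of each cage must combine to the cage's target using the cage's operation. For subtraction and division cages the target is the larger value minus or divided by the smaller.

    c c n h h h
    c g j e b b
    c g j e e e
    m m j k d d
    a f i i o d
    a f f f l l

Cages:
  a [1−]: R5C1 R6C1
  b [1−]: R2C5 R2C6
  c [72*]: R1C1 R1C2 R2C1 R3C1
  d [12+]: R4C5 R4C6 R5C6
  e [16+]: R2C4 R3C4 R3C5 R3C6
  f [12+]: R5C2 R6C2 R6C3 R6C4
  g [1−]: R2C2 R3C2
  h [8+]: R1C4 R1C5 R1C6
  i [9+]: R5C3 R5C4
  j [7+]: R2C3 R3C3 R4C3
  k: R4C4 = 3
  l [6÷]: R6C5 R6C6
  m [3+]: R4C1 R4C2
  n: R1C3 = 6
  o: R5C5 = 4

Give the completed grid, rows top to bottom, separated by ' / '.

3 4 6 1 5 2 / 6 5 1 4 2 3 / 1 6 2 5 3 4 / 2 1 4 3 6 5 / 5 2 3 6 4 1 / 4 3 5 2 1 6

N is a freebie, which forces R1C3 = 6.
K is a freebie, which forces R4C4 = 3.
Cage o is given, so R5C5 = 4.
The two cells of cage i must have sum 9; hence R5C3 = 3.
Cage i needs two cells with sum 9, so R5C4 = 6.
Column 1 needs a 5, and only R5C1 is open for it.
Row 6 needs a 3, and only R6C2 is open for it.
The 4 cells of cage f must have sum 12, leaving R5C2 = 2.
2 is placed in row 5, which forces R5C6 = 1.
Column 6 already has 1, which forces R6C6 = 6.
Cage m needs two cells with sum 3, leaving R4C1 = 2.
Column 2 already has 2, leaving R4C2 = 1.
Row 4 now contains 1, so R4C3 = 4.
Cage d has sum 12, leaving R4C5 = 6.
Cage d has sum 12, leaving R4C6 = 5.
Row 6 now contains 6; hence R6C1 = 4.
Row 6 now contains 6, so R6C5 = 1.
Column 2 now contains 1, which forces R1C2 = 4.
Cage h needs sum 8; hence R1C4 = 1.
4 is placed in row 1, so R1C6 = 2.
2 is placed in column 6, so R3C6 = 4.
Row 1 already has 1, which forces R1C1 = 3.
Cage h has sum 8; hence R1C5 = 5.
The two cells of cage b must have difference 1; hence R2C5 = 2.
4 is placed in column 6, so R2C6 = 3.
Column 5 already has 5, leaving R3C5 = 3.
2 is placed in row 2, leaving R2C3 = 1.
Cage e needs sum 16, so R2C4 = 4.
The 3 cells of cage j must have sum 7, leaving R3C3 = 2.
Cage e needs sum 16, leaving R3C4 = 5.
Column 3 already has 2, leaving R6C3 = 5.
5 is placed in column 4, which forces R6C4 = 2.
Row 2 already has 1, so R2C1 = 6.
Cage g needs two cells with difference 1, which forces R2C2 = 5.
The 4 cells of cage c must have product 72; hence R3C1 = 1.
5 is placed in row 3, which forces R3C2 = 6.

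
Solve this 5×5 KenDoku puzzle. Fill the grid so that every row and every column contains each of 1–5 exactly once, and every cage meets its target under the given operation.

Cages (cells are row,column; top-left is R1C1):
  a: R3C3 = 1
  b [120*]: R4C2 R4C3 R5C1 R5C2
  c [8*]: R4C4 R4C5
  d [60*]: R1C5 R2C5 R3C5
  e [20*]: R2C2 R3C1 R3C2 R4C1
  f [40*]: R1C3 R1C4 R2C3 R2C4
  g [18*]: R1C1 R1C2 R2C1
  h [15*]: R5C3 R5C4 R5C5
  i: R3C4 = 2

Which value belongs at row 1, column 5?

5

Cage g has product 18, which forces R1C1 = 2.
Cage g needs product 18, leaving R1C2 = 3.
Cage g has product 18, which forces R2C1 = 3.
A is a freebie; hence R3C3 = 1.
Cage i is a single given cell; hence R3C4 = 2.
Column 4 now contains 2, leaving R4C4 = 4.
Row 4 now contains 4, leaving R4C5 = 2.
The 4 cells of cage f must have product 40, which forces R1C3 = 4.
Row 1 now contains 4, which forces R1C5 = 5.
Cage e has product 20; hence R2C2 = 1.
Cage f needs product 40, which forces R2C3 = 2.
1 is placed in row 2; hence R2C4 = 5.
5 is placed in column 5, so R2C5 = 4.
Cage d has product 60, which forces R3C5 = 3.
Cage e has product 20, leaving R4C1 = 1.
Row 4 now contains 2, so R4C2 = 5.
The 4 cells of cage b must have product 120, so R4C3 = 3.
Cage b needs product 120, leaving R5C1 = 4.
The 4 cells of cage b must have product 120, leaving R5C2 = 2.
Column 3 already has 3; hence R5C3 = 5.
Column 5 now contains 3, leaving R5C5 = 1.
5 is placed in row 1; hence R1C4 = 1.
Column 1 now contains 4; hence R3C1 = 5.
Column 2 now contains 5, so R3C2 = 4.
1 is placed in row 5; hence R5C4 = 3.
Completed grid: 2 3 4 1 5 / 3 1 2 5 4 / 5 4 1 2 3 / 1 5 3 4 2 / 4 2 5 3 1.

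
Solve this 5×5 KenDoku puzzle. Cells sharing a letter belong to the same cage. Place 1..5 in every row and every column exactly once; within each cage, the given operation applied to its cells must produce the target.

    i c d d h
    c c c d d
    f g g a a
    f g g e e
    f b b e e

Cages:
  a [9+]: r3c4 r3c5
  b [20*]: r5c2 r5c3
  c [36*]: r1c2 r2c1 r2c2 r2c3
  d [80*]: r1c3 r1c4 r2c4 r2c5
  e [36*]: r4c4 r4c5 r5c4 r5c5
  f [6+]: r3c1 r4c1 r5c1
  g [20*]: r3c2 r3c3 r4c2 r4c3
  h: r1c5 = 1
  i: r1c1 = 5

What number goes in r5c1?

I is a freebie, leaving r1c1 = 5.
Cage c has product 36, so r1c2 = 3.
Cage h is given, so r1c5 = 1.
In row 3, 3 can only go at r3c1, so r3c1 = 3.
Cage c needs product 36, leaving r2c3 = 3.
The only place for 4 in column 1 is r2c1.
Row 2 already has 4; hence r2c2 = 1.
In row 3, 1 can only go at r3c3, so r3c3 = 1.
The 4 cells of cage g must have product 20, leaving r3c2 = 2.
Cage g has product 20, leaving r4c2 = 5.
Column 3 now contains 1, leaving r4c3 = 2.
Column 2 already has 5, so r5c2 = 4.
4 is placed in row 5, which forces r5c3 = 5.
Column 3 now contains 2; hence r1c3 = 4.
Cage d has product 80; hence r1c4 = 2.
The 4 cells of cage d must have product 80, so r2c4 = 5.
The 4 cells of cage d must have product 80, so r2c5 = 2.
Column 4 already has 5, so r3c4 = 4.
4 is placed in row 3; hence r3c5 = 5.
Row 4 already has 2; hence r4c1 = 1.
Cage e needs product 36, which forces r4c4 = 3.
Cage e has product 36, leaving r4c5 = 4.
Cage f needs sum 6, which forces r5c1 = 2.
Cage e has product 36, so r5c4 = 1.
Cage e needs product 36, leaving r5c5 = 3.
Filled in: 5 3 4 2 1 / 4 1 3 5 2 / 3 2 1 4 5 / 1 5 2 3 4 / 2 4 5 1 3.

2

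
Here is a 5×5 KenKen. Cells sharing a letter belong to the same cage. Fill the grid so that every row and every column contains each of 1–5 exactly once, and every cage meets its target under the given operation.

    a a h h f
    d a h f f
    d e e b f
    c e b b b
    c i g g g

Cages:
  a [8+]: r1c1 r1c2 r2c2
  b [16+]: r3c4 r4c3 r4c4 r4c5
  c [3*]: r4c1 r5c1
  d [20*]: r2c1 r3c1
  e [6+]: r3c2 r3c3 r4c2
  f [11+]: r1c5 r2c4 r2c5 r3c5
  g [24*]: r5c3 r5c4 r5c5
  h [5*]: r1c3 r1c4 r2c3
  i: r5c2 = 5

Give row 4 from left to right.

3 1 4 2 5

Cage h has product 5, so r1c3 = 5.
Cage h has product 5, so r1c4 = 1.
Cage h needs product 5, which forces r2c3 = 1.
Cage i is a single given cell; hence r5c2 = 5.
The only place for 1 in row 5 is r5c1.
1 is placed in column 1, leaving r4c1 = 3.
3 is placed in column 1, which forces r1c1 = 2.
The 3 cells of cage a must have sum 8; hence r1c2 = 4.
Row 1 now contains 4; hence r1c5 = 3.
Cage a has sum 8; hence r2c2 = 2.
Cage b needs sum 16, which forces r3c4 = 5.
Column 2 now contains 2; hence r4c2 = 1.
Cage b has sum 16; hence r4c5 = 5.
Cage d's pair has product 20; hence r2c1 = 5.
The 4 cells of cage f must have sum 11; hence r2c4 = 3.
Column 5 already has 5, leaving r2c5 = 4.
5 is placed in row 3, which forces r3c1 = 4.
Column 2 now contains 1, so r3c2 = 3.
Cage e has sum 6, leaving r3c3 = 2.
Cage f has sum 11, which forces r3c5 = 1.
Column 3 already has 2, which forces r4c3 = 4.
Row 4 now contains 4, which forces r4c4 = 2.
Column 3 now contains 4, so r5c3 = 3.
Column 4 now contains 2; hence r5c4 = 4.
Column 5 already has 4, which forces r5c5 = 2.
Completed grid: 2 4 5 1 3 / 5 2 1 3 4 / 4 3 2 5 1 / 3 1 4 2 5 / 1 5 3 4 2.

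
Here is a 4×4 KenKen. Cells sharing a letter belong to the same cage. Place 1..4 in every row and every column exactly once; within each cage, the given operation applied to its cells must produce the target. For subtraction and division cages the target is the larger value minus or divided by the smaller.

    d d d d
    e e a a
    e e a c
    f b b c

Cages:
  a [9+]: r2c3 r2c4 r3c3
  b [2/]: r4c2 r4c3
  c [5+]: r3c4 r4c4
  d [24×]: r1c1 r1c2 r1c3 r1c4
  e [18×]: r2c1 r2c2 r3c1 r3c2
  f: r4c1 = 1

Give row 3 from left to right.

3 1 4 2

F is a freebie, leaving r4c1 = 1.
In row 3, 4 can only go at r3c3, so r3c3 = 4.
Cage b needs two cells with quotient 2, so r4c2 = 4.
Column 3 now contains 4, leaving r4c3 = 2.
2 is placed in row 4, which forces r4c4 = 3.
The two cells of cage c must have sum 5, leaving r3c4 = 2.
Cage e needs product 18, which forces r2c1 = 2.
Cage e needs product 18, which forces r2c2 = 3.
Cage a needs sum 9, so r2c3 = 1.
2 is placed in column 4, which forces r2c4 = 4.
Row 3 already has 2, so r3c1 = 3.
Cage e needs product 18, leaving r3c2 = 1.
3 is placed in column 1, which forces r1c1 = 4.
Column 2 now contains 1, leaving r1c2 = 2.
Column 3 already has 1, which forces r1c3 = 3.
Column 4 already has 4, which forces r1c4 = 1.
Filled in: 4 2 3 1 / 2 3 1 4 / 3 1 4 2 / 1 4 2 3.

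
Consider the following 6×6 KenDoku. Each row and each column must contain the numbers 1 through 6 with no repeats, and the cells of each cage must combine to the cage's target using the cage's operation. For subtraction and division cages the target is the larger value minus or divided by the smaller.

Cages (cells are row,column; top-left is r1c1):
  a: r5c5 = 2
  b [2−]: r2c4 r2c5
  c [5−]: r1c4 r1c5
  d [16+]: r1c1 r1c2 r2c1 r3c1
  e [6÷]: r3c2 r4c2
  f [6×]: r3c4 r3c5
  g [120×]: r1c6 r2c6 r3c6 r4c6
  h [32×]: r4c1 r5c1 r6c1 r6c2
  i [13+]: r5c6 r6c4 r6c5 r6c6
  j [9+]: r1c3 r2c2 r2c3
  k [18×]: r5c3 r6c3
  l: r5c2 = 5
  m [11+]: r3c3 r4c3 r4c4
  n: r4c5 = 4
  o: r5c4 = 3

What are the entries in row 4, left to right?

1 6 2 5 4 3

Cage n is given, so r4c5 = 4.
Cage l is given, which forces r5c2 = 5.
Cage o is given, so r5c4 = 3.
A is a freebie, so r5c5 = 2.
Cage h has product 32, so r6c2 = 4.
Cage h needs product 32, leaving r5c1 = 4.
3 is placed in row 5; hence r5c3 = 6.
Row 5 already has 4, so r5c6 = 1.
Cage k needs two cells with product 18, which forces r6c3 = 3.
In row 4, 3 can only go at r4c6, so r4c6 = 3.
Row 6 needs a 2, and only r6c1 is open for it.
Column 1 already has 2, so r4c1 = 1.
Row 4 already has 1; hence r4c2 = 6.
Column 2 already has 6, leaving r1c2 = 2.
Column 2 now contains 2, which forces r2c2 = 3.
Row 2 already has 3, so r2c5 = 6.
Column 2 already has 6, which forces r3c2 = 1.
Cage m has sum 11; hence r3c3 = 4.
Row 3 already has 1, so r3c5 = 3.
The 4 cells of cage d must have sum 16, which forces r1c1 = 3.
The two cells of cage c must have difference 5, which forces r1c4 = 6.
Column 5 already has 6, leaving r1c5 = 1.
Row 2 already has 6, leaving r2c1 = 5.
5 is placed in row 2; hence r2c3 = 1.
Cage b's pair has difference 2, which forces r2c4 = 4.
Row 2 now contains 4, which forces r2c6 = 2.
Cage d needs sum 16, leaving r3c1 = 6.
The two cells of cage f must have product 6; hence r3c4 = 2.
Column 6 now contains 2, so r3c6 = 5.
2 is placed in column 4, so r4c4 = 5.
5 is placed in column 4, which forces r6c4 = 1.
1 is placed in column 5; hence r6c5 = 5.
Column 6 already has 5, leaving r6c6 = 6.
1 is placed in row 1, leaving r1c3 = 5.
Column 6 already has 5, so r1c6 = 4.
Row 4 now contains 5, which forces r4c3 = 2.
The full grid is 3 2 5 6 1 4 / 5 3 1 4 6 2 / 6 1 4 2 3 5 / 1 6 2 5 4 3 / 4 5 6 3 2 1 / 2 4 3 1 5 6.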